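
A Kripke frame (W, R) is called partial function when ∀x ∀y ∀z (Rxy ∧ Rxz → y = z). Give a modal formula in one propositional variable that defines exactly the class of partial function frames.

A defining formula is ◇ψ → □ψ (the CD axiom).
Suppose ◇ψ→□ψ is valid. Take Rxy, Rxz and set V(ψ)={y}. Then ◇ψ at x, so □ψ at x, so ψ at z, i.e. z=y.

◇ψ → □ψ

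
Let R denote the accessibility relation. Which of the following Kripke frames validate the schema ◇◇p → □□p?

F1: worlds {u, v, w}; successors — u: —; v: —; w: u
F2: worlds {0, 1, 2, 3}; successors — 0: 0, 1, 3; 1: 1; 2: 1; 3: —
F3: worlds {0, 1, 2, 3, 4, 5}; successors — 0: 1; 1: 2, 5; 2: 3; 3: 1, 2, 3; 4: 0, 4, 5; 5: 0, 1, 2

Frame correspondent (Sahlqvist): ∀x ∀y ∀z ((xR²y ∧ xR²z) → ∃w (y = w ∧ z = w)) — i.e. a generalized confluence (Geach) condition.
F1: holds.
F2: fails — 0R²0, 0R²1 but 0 ≠ 1.
F3: fails — 0R²2, 0R²5 but 2 ≠ 5.

F1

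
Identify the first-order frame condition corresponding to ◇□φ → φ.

Equivalently (dual form): φ → □◇φ.
Suppose φ→□◇φ is valid. Take Rxy and set V(φ)={x}. Then φ at x, so □◇φ at x, so ◇φ at y, so some z with Ryz has φ; z=x, i.e. Ryx.
The converse is a direct semantic check.
Frame condition: ∀x ∀y (Rxy → Ryx).

symmetry: ∀x ∀y (Rxy → Ryx)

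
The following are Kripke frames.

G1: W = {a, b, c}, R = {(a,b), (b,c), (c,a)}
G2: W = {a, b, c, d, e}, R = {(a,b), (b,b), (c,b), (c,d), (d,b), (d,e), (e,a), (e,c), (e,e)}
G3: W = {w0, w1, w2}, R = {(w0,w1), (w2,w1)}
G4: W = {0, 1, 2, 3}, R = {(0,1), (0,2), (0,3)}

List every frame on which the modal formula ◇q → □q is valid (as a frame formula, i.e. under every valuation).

This is the axiom for partial functionality; its first-order frame correspondent is ∀x ∀y ∀z (Rxy ∧ Rxz → y = z).
G1: ✓.
G2: fails — c sees both b and d.
G3: ✓.
G4: fails — 0 sees both 1 and 2.

G1, G3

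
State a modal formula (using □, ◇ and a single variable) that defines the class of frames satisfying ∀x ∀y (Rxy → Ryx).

q → □◇q

A defining formula is q → □◇q (the B axiom).
Suppose q→□◇q is valid. Take Rxy and set V(q)={x}. Then q at x, so □◇q at x, so ◇q at y, so some z with Ryz has q; z=x, i.e. Ryx.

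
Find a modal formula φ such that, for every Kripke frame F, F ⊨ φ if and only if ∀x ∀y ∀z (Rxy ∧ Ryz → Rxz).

A defining formula is □s → □□s (the 4 axiom).
Suppose □s→□□s is valid. Take Rxy, Ryz and set V(s)={w : Rxw}. Then □s at x, so □□s at x, so □s at y, so s at z, i.e. Rxz.

□s → □□s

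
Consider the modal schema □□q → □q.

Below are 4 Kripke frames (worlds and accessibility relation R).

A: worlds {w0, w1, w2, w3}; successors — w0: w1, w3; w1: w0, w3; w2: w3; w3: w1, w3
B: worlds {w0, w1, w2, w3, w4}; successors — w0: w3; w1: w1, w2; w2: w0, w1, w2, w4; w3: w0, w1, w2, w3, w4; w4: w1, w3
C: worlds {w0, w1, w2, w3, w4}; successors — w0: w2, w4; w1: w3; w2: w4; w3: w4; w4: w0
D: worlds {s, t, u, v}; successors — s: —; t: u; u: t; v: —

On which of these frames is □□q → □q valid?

This is the axiom for density; its first-order frame correspondent is ∀x ∀y (Rxy → ∃z (Rxz ∧ Rzy)).
A: fails — Rw1w0 but no z with Rw1z and Rzw0.
B: holds.
C: fails — Rw2w4 but no z with Rw2z and Rzw4.
D: fails — Rtu but no z with Rtz and Rzu.
Valid on: B.

B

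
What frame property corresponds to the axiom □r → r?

Suppose □r→r is valid. At any x set V(r)={w : Rxw}. Then □r holds at x, so r holds at x, i.e. Rxx.

reflexivity: ∀x Rxx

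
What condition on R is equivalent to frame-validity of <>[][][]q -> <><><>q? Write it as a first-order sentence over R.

This is a Sahlqvist (Geach-type) schema ◇^1□^3q → □^0◇^3q.
Minimal-valuation argument: fix x; take any y with xR^1y and any z with xR^0z. Set V(q) to the set of worlds R-reachable from y in exactly 3 steps. Then □^3q holds at y, so the antecedent holds at x; validity forces ◇^3q at z, giving a w with zR^3w and yR^3w.
First-order correspondent: forall x forall y (xRy -> exists w (y R^3 w & x R^3 w)).

forall x forall y (xRy -> exists w (y R^3 w & x R^3 w))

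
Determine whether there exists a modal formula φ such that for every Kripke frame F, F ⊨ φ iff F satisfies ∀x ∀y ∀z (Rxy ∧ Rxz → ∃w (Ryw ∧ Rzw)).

Definable; ◇□r → □◇r defines it

This is a Sahlqvist condition; the .2 axiom ◇□r → □◇r defines it.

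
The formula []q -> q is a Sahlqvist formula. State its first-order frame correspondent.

reflexivity

Suppose □q→q is valid. At any x set V(q)={w : Rxw}. Then □q holds at x, so q holds at x, i.e. Rxx.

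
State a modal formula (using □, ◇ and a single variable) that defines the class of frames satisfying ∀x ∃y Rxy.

This is seriality; the standard corresponding axiom is D: □ψ → ◇ψ.
Suppose □ψ→◇ψ is valid. At any x set V(ψ)=W. Then □ψ at x, so ◇ψ at x, so x has a successor.

□ψ → ◇ψ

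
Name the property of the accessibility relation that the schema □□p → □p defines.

Density

Suppose □□p→□p is valid. Take Rxy and set V(p)={w : xR²w}. Then □□p at x, so □p at x, so p at y, i.e. ∃z(Rxz∧Rzy).
Conversely, on a frame with density the schema holds at every world under every valuation.
Frame condition: ∀x ∀y (Rxy → ∃z (Rxz ∧ Rzy)).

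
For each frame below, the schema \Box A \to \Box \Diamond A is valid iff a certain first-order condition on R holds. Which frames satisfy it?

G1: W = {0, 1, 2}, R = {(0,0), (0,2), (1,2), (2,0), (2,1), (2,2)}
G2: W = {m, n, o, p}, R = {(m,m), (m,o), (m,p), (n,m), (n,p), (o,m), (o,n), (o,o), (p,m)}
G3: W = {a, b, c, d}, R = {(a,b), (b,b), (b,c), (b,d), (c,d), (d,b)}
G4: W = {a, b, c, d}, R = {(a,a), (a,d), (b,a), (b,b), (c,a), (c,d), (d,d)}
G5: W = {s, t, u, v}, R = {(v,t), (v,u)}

The schema corresponds to a generalized confluence (Geach) condition: \forall x \forall z (xRz \to \exists w (xRw \wedge zRw)).
G1: ✓.
G2: ✓.
G3: fails — cRd but no w with cRw and dRw.
G4: ✓.
G5: fails — vRt but no w with vRw and tRw.

G1, G2, G4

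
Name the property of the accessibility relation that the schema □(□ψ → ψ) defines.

Suppose □(□ψ→ψ) is valid. Take Rxy and set V(ψ)={w : Ryw}. Then at y, □ψ holds; since □(□ψ→ψ) at x, □ψ→ψ at y, so ψ at y, i.e. Ryy.
Conversely, on a frame with shift-reflexivity the schema holds at every world under every valuation.
Frame condition: ∀x ∀y (Rxy → Ryy).

shift-reflexivity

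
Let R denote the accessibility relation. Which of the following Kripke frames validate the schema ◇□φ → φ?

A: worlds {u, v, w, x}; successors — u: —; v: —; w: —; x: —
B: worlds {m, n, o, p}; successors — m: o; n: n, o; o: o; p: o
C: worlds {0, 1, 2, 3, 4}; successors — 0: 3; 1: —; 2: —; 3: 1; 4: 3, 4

A

Frame correspondent (Sahlqvist): ∀x ∀y (Rxy → Ryx) — i.e. symmetry.
A: ✓.
B: fails — Rno but not Ron.
C: fails — R43 but not R34.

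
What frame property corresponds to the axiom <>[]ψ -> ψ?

symmetry

This is a form of the B axiom.
Its frame correspondent is symmetry — forall x forall y (Rxy -> Ryx).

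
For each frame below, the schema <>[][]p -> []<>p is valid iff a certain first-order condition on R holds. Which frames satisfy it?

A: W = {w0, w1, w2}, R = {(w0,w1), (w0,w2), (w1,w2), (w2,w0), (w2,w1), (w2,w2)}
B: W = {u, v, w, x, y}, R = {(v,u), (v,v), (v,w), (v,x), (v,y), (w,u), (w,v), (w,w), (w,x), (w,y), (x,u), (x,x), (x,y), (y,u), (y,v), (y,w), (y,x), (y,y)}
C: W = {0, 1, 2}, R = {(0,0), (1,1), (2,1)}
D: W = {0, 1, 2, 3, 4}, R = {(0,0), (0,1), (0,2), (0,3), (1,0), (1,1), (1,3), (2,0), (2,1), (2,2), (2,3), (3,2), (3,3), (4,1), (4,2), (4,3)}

A, C, D

Frame correspondent (Sahlqvist): forall x forall y forall z ((xRy & xRz) -> exists w (y R^2 w & zRw)) — i.e. a generalized confluence (Geach) condition.
A: satisfies the condition.
B: fails — vRu, vRu but no t with uR²t and uRt.
C: satisfies the condition.
D: satisfies the condition.
Valid on: A, C, D.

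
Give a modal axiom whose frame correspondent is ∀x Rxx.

A defining formula is □ψ → ψ (the T axiom).
Suppose □ψ→ψ is valid. At any x set V(ψ)={w : Rxw}. Then □ψ holds at x, so ψ holds at x, i.e. Rxx.

□ψ → ψ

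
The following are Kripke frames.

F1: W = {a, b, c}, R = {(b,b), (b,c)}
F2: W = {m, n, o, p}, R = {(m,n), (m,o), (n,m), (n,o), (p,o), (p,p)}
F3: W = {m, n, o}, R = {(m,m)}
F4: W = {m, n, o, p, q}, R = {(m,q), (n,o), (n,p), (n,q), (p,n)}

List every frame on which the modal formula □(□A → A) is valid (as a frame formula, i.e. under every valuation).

F3

The schema corresponds to shift-reflexivity: ∀x ∀y (Rxy → Ryy).
F1: fails — Rbc but not Rcc.
F2: fails — Rno but not Roo.
F3: condition met.
F4: fails — Rpn but not Rnn.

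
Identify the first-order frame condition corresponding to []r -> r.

Reflexivity

Suppose □r→r is valid. At any x set V(r)={w : Rxw}. Then □r holds at x, so r holds at x, i.e. Rxx.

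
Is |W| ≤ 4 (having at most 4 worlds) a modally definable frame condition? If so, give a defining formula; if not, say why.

Any modally definable frame class is closed under disjoint unions.
Any modal formula valid on each of 5 disjoint one-world frames is valid on their disjoint union (validity is preserved under disjoint unions). Each one-world frame has |W|=1≤4, but the union has |W|=5.
So no modal formula (or set of formulas) defines exactly the |W|≤4 frames.

Not definable by any modal formula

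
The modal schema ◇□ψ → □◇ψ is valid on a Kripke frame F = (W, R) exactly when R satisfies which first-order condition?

Suppose ◇□ψ→□◇ψ is valid. Take Rxy, Rxz and set V(ψ)={w : Ryw}. Then □ψ at y so ◇□ψ at x, so □◇ψ at x, so ◇ψ at z, giving w with Rzw and Ryw.

Convergence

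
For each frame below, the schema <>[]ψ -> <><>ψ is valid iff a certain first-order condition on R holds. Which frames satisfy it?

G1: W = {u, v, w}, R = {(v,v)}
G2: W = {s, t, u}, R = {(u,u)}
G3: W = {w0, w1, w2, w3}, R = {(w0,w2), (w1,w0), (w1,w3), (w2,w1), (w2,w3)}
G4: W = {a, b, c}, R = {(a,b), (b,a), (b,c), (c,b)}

This is the axiom for a generalized confluence (Geach) condition; its first-order frame correspondent is forall x forall y (xRy -> exists w (yRw & x R^2 w)).
G1: satisfies the condition.
G2: satisfies the condition.
G3: fails — w1Rw3 but no w with w3Rw and w1R²w.
G4: satisfies the condition.

G1, G2, G4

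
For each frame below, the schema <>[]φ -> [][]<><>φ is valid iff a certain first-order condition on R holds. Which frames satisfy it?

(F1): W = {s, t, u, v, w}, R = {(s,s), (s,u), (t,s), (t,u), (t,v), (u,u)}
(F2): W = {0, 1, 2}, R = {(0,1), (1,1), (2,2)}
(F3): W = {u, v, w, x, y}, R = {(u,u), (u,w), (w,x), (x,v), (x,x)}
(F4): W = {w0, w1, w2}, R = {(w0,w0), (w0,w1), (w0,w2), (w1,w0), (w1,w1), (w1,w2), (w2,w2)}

Frame correspondent (Sahlqvist): forall x forall y forall z ((xRy & x R^2 z) -> exists w (yRw & z R^2 w)) — i.e. a generalized confluence (Geach) condition.
(F1): fails — tRv, tR²s but no w* with vRw* and sR²w*.
(F2): ✓.
(F3): fails — uRu, uR²w but no t with uRt and wR²t.
(F4): ✓.
Valid on: (F2), (F4).

(F2), (F4)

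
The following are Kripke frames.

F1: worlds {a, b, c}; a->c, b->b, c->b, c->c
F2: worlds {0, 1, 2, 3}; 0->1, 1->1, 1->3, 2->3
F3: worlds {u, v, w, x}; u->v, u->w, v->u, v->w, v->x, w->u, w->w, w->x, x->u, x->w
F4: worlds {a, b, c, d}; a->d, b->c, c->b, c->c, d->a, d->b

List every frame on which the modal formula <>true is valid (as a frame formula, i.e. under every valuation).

The schema corresponds to seriality: forall x exists y Rxy.
F1: condition met.
F2: fails — world 3 has no successor.
F3: condition met.
F4: condition met.

F1, F3, F4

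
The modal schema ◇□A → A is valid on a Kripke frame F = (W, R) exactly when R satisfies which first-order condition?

This schema is equivalent to the B axiom A → □◇A.
Its frame correspondent is symmetry — ∀x ∀y (Rxy → Ryx).

Symmetry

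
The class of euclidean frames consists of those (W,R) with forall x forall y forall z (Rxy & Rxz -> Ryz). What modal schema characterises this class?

This is the Euclidean property; the standard corresponding axiom is 5: ◇q → □◇q.
Suppose ◇q→□◇q is valid. Take Rxy, Rxz and set V(q)={y}. Then ◇q at x, so □◇q at x, so ◇q at z, so some w with Rzw has q; w=y, i.e. Rzy. By symmetry of the argument, Ryz.

◇q → □◇q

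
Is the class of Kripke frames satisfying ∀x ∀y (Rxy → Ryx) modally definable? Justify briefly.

The condition is symmetry. A defining modal formula is p → □◇p.

Yes — defined by p → □◇p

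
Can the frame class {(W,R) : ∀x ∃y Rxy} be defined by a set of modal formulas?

This is a Sahlqvist condition; the D axiom □p → ◇p defines it.
Suppose □p→◇p is valid. At any x set V(p)=W. Then □p at x, so ◇p at x, so x has a successor.

Yes — defined by □p → ◇p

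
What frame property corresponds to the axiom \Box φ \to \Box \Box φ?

This schema is the 4 axiom.
It corresponds to transitivity: \forall x \forall y \forall z (Rxy \wedge Ryz \to Rxz).

transitivity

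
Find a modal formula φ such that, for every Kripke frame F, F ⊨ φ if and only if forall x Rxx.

□s → s

A defining formula is □s → s (the T axiom).
Suppose □s→s is valid. At any x set V(s)={w : Rxw}. Then □s holds at x, so s holds at x, i.e. Rxx.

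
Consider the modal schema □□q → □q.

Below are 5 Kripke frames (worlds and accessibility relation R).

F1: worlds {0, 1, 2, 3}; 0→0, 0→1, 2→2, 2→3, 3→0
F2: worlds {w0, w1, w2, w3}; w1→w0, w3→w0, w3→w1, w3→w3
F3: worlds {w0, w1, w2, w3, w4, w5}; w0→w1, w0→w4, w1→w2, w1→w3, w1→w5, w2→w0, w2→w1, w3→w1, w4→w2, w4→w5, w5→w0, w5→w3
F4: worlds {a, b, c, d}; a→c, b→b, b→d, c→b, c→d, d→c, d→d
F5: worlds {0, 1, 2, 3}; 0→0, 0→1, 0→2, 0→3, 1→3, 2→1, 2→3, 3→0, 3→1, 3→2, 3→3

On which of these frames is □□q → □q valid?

F1, F5

Frame correspondent (Sahlqvist): ∀x ∀y (Rxy → ∃z (Rxz ∧ Rzy)) — i.e. density.
F1: ✓.
F2: fails — Rw1w0 but no z with Rw1z and Rzw0.
F3: fails — Rw1w5 but no z with Rw1z and Rzw5.
F4: fails — Rac but no z with Raz and Rzc.
F5: ✓.
Valid on: F1, F5.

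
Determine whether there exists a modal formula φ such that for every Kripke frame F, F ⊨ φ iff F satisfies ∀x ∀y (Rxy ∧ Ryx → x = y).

Not definable by any modal formula

Modal frame validity is preserved under surjective bounded morphisms.
The 6-cycle (worlds w0,w1,w2,w3,w4,w5 with w0→w1→w2→w3→w4→w5→w0) is antisymmetric. Sending even-indexed worlds to • and odd-indexed worlds to ∘ is a surjective bounded morphism onto the two-world frame with •↔∘, which is not antisymmetric.
So the class is not modally definable.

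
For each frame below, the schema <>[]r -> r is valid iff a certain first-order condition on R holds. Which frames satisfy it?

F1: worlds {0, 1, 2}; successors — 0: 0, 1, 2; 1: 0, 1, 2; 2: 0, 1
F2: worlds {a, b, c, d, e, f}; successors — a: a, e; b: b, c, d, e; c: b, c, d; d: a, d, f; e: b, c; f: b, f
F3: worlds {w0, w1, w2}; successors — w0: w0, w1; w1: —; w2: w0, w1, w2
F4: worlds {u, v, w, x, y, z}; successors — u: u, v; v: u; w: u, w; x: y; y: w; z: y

Frame correspondent (Sahlqvist): forall x forall y (xRy -> exists w (yRw & x = w)) — i.e. a generalized confluence (Geach) condition.
F1: ✓.
F2: fails — aRe but no w with eRw and a=w.
F3: fails — w0Rw1 but no w with w1Rw and w0=w.
F4: fails — wRu but no t with uRt and w=t.

F1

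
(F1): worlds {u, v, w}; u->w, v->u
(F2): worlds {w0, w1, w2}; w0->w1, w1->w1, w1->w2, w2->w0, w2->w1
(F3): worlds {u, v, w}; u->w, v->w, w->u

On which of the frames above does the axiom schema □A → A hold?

This is the axiom for reflexivity; its first-order frame correspondent is ∀x Rxx.
(F1): fails — world u does not see itself.
(F2): fails — world w0 does not see itself.
(F3): fails — world u does not see itself.
Valid on no frame.

none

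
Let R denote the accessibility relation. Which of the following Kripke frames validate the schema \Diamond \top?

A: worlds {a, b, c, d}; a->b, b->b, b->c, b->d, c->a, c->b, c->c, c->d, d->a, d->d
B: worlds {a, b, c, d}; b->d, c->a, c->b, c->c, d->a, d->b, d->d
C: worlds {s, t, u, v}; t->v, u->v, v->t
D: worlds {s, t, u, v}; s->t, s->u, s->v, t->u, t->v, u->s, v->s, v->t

A, D

The schema corresponds to seriality: \forall x \exists y Rxy.
A: condition met.
B: fails — world a has no successor.
C: fails — world s has no successor.
D: condition met.
Valid on: A, D.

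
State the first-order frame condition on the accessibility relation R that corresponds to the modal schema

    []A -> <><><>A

forall x exists w (xRw & x R^3 w)

This is a Sahlqvist (Geach-type) schema ◇^0□^1A → □^0◇^3A.
Minimal-valuation argument: fix x; take any y with xR^0y and any z with xR^0z. Set V(A) to the set of worlds R-reachable from y in exactly 1 step. Then □^1A holds at y, so the antecedent holds at x; validity forces ◇^3A at z, giving a w with zR^3w and yR^1w.
First-order correspondent: forall x exists w (xRw & x R^3 w).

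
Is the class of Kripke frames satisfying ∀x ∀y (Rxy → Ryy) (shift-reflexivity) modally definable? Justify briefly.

The condition is shift-reflexivity. A defining modal formula is □(□p → p).
Suppose □(□p→p) is valid. Take Rxy and set V(p)={w : Ryw}. Then at y, □p holds; since □(□p→p) at x, □p→p at y, so p at y, i.e. Ryy.

Yes — defined by □(□p → p)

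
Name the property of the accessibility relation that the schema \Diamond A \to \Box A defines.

This schema is the CD axiom.
Its frame correspondent is partial functionality — \forall x \forall y \forall z (Rxy \wedge Rxz \to y = z).

Partial functionality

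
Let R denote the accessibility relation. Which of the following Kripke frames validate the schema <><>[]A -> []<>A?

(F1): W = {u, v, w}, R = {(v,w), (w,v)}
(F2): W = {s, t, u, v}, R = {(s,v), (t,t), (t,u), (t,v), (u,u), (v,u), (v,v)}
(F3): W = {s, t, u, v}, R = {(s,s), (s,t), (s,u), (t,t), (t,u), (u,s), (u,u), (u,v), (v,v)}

(F2)

The schema corresponds to a generalized confluence (Geach) condition: forall x forall y forall z ((x R^2 y & xRz) -> exists w (yRw & zRw)).
(F1): fails — vR²v, vRw but no t with vRt and wRt.
(F2): condition met.
(F3): fails — sR²v, sRs but no w with vRw and sRw.
Valid on: (F2).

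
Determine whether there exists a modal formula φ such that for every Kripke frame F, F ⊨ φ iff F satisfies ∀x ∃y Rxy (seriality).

Definable; □q → ◇q defines it

The condition is seriality. A defining modal formula is □q → ◇q.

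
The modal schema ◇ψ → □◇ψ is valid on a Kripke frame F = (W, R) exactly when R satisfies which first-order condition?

This schema is the 5 axiom.
Its frame correspondent is the Euclidean property — ∀x ∀y ∀z (Rxy ∧ Rxz → Ryz).

the Euclidean property: ∀x ∀y ∀z (Rxy ∧ Rxz → Ryz)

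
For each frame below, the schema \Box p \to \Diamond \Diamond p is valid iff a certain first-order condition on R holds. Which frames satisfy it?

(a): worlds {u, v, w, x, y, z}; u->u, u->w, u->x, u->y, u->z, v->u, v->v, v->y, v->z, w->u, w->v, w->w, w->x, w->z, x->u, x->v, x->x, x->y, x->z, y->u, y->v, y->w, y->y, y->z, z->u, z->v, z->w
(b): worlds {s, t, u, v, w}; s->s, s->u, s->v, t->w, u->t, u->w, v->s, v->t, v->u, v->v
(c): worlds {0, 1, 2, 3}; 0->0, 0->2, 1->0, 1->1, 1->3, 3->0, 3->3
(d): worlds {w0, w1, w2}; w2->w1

(a)

This is the axiom for a generalized confluence (Geach) condition; its first-order frame correspondent is \forall x \exists w (xRw \wedge x R^2 w).
(a): ✓.
(b): fails — at t but no w* with tRw* and tR²w*.
(c): fails — at 2 but no w with 2Rw and 2R²w.
(d): fails — at w0 but no w with w0Rw and w0R²w.
Valid on: (a).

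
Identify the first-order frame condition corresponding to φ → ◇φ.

Equivalently (dual form): □φ → φ.
Suppose □φ→φ is valid. At any x set V(φ)={w : Rxw}. Then □φ holds at x, so φ holds at x, i.e. Rxx.
The converse is a direct semantic check.
So the correspondent is reflexivity.

reflexivity: ∀x Rxx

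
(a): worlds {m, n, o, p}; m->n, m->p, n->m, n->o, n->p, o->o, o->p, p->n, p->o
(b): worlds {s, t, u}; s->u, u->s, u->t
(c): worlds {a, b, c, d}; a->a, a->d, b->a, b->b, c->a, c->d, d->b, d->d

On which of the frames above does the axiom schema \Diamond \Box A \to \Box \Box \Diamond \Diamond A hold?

(a), (c)

Frame correspondent (Sahlqvist): \forall x \forall y \forall z ((xRy \wedge x R^2 z) \to \exists w (yRw \wedge z R^2 w)) — i.e. a generalized confluence (Geach) condition.
(a): holds.
(b): fails — sRu, sR²t but no w with uRw and tR²w.
(c): holds.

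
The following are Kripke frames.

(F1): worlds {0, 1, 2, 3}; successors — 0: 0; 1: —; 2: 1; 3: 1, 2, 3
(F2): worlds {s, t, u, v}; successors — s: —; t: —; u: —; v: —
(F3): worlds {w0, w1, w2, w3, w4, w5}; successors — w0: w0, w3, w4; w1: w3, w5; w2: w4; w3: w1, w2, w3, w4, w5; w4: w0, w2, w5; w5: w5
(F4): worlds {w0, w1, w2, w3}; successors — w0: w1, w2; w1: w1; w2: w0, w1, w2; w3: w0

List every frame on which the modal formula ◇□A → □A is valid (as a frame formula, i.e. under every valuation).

(F2)

This is the axiom for the Euclidean property; its first-order frame correspondent is ∀x ∀y ∀z (Rxy ∧ Rxz → Ryz).
(F1): fails — R21 and R21 but not R11.
(F2): condition met.
(F3): fails — Rw0w4 and Rw0w4 but not Rw4w4.
(F4): fails — Rw0w1 and Rw0w2 but not Rw1w2.
Valid on: (F2).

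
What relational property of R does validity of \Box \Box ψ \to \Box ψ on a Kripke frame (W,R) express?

This is the C4 axiom.
It corresponds to density: \forall x \forall y (Rxy \to \exists z (Rxz \wedge Rzy)).

density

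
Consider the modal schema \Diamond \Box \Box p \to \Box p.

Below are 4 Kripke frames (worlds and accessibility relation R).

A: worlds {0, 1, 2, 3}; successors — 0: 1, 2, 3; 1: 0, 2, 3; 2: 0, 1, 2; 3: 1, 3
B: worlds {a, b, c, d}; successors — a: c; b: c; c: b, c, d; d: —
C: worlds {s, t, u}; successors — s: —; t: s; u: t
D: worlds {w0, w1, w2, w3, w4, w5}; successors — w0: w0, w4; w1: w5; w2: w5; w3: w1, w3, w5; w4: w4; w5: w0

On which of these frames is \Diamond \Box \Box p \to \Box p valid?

The schema corresponds to a generalized confluence (Geach) condition: \forall x \forall y \forall z ((xRy \wedge xRz) \to \exists w (y R^2 w \wedge z = w)).
A: holds.
B: fails — cRd, cRb but no w with dR²w and b=w.
C: fails — tRs, tRs but no w with sR²w and s=w.
D: fails — w0Rw4, w0Rw0 but no w with w4R²w and w0=w.
Valid on: A.

A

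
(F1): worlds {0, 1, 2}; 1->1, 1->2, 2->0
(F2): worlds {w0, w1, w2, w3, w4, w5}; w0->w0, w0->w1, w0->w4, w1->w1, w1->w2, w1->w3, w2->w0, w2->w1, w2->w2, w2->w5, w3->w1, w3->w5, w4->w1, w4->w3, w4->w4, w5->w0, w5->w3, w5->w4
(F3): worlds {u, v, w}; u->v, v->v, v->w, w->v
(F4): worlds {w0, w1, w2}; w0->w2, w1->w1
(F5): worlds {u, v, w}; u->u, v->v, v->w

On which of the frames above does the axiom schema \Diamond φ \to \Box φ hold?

(F4)

The schema corresponds to partial functionality: \forall x \forall y \forall z (Rxy \wedge Rxz \to y = z).
(F1): fails — 1 sees both 1 and 2.
(F2): fails — w0 sees both w0 and w1.
(F3): fails — v sees both v and w.
(F4): condition met.
(F5): fails — v sees both v and w.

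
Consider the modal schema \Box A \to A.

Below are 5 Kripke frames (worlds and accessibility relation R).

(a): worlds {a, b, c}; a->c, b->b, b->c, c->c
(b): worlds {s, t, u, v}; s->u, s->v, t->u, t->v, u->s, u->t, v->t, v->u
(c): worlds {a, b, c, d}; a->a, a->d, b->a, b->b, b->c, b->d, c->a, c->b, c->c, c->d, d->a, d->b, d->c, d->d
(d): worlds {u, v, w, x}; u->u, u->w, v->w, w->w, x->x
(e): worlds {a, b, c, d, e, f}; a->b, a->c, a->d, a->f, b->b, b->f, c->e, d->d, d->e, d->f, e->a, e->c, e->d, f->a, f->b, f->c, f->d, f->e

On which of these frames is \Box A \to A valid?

(c)

The schema corresponds to reflexivity: \forall x Rxx.
(a): fails — world a does not see itself.
(b): fails — world s does not see itself.
(c): satisfies the condition.
(d): fails — world v does not see itself.
(e): fails — world a does not see itself.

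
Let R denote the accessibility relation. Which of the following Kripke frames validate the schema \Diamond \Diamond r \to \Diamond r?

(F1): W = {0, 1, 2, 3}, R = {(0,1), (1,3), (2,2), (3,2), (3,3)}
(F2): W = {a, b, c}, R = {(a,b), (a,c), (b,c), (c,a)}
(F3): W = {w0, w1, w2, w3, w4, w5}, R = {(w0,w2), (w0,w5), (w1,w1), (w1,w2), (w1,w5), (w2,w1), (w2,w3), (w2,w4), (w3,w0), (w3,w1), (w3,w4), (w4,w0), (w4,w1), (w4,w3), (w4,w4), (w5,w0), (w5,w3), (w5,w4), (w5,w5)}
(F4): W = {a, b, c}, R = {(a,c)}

The schema corresponds to transitivity: \forall x \forall y \forall z (Rxy \wedge Ryz \to Rxz).
(F1): fails — R01 and R13 but not R03.
(F2): fails — Rac and Rca but not Raa.
(F3): fails — Rw3w1 and Rw1w5 but not Rw3w5.
(F4): satisfies the condition.
Valid on: (F4).

(F4)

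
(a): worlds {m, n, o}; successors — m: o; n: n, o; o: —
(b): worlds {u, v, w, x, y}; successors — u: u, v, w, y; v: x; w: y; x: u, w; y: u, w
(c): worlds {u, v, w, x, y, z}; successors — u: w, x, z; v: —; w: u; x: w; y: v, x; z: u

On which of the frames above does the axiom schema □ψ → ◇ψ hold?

This is the axiom for seriality; its first-order frame correspondent is ∀x ∃y Rxy.
(a): fails — world o has no successor.
(b): condition met.
(c): fails — world v has no successor.

(b)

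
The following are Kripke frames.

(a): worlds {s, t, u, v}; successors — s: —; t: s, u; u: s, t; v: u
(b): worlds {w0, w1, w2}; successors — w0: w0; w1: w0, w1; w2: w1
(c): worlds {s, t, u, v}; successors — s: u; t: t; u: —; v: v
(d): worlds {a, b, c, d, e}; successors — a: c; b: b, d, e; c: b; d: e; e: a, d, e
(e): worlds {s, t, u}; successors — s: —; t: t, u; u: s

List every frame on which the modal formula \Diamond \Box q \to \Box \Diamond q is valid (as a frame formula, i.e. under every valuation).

This is the axiom for convergence; its first-order frame correspondent is \forall x \forall y \forall z (Rxy \wedge Rxz \to \exists w (Ryw \wedge Rzw)).
(a): fails — Rts and Rts but s and s have no common successor.
(b): holds.
(c): fails — Rsu and Rsu but u and u have no common successor.
(d): fails — Ree and Rea but e and a have no common successor.
(e): fails — Rtt and Rtu but t and u have no common successor.

(b)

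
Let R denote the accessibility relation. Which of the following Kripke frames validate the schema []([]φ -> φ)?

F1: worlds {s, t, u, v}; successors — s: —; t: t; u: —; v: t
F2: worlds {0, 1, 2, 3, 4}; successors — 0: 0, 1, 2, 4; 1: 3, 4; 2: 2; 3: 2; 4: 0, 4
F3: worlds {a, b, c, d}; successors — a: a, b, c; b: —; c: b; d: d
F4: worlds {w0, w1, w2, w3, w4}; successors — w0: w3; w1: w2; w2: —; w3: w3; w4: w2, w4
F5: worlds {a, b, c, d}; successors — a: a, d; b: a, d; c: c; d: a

F1

Frame correspondent (Sahlqvist): forall x forall y (Rxy -> Ryy) — i.e. shift-reflexivity.
F1: ✓.
F2: fails — R01 but not R11.
F3: fails — Rab but not Rbb.
F4: fails — Rw1w2 but not Rw2w2.
F5: fails — Rad but not Rdd.
Valid on: F1.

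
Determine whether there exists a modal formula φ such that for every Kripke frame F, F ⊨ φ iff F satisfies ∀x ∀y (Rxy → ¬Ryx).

Not definable by any modal formula

If a class were modally definable it would be closed under surjective bounded morphisms (Goldblatt–Thomason).
The 4-cycle (worlds w0,w1,w2,w3 with w0→w1→w2→w3→w0) is asymmetric. Mapping every world to a single reflexive point • is a surjective bounded morphism, and the reflexive point is not asymmetric (R•• but asymmetry requires ¬R••).
Hence asymmetry is not modally definable.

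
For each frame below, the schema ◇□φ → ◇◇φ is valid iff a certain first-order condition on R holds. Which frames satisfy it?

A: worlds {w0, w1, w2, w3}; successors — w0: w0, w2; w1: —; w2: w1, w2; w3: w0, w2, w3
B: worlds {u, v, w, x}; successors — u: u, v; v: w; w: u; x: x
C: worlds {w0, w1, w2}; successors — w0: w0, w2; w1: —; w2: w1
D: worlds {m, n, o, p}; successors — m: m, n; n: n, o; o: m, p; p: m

B, D

Frame correspondent (Sahlqvist): ∀x ∀y (xRy → ∃w (yRw ∧ xR²w)) — i.e. a generalized confluence (Geach) condition.
A: fails — w2Rw1 but no w with w1Rw and w2R²w.
B: ✓.
C: fails — w2Rw1 but no w with w1Rw and w2R²w.
D: ✓.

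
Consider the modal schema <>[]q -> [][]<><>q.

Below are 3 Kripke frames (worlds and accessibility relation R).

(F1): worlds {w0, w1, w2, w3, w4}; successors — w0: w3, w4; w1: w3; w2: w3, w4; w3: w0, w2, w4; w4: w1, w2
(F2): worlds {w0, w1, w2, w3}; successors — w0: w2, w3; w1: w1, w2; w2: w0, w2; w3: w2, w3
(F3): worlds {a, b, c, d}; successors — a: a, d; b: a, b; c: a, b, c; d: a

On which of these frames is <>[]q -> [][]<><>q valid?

This is the axiom for a generalized confluence (Geach) condition; its first-order frame correspondent is forall x forall y forall z ((xRy & x R^2 z) -> exists w (yRw & z R^2 w)).
(F1): fails — w0Rw4, w0R²w4 but no w with w4Rw and w4R²w.
(F2): condition met.
(F3): condition met.
Valid on: (F2), (F3).

(F2), (F3)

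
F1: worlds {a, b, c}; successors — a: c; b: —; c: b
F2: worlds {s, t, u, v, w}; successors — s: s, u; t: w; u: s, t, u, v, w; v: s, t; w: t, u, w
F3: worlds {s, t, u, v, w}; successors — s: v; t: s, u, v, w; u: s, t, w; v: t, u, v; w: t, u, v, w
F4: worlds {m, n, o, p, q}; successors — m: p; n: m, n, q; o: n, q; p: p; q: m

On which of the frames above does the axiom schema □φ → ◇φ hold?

F2, F3, F4

Frame correspondent (Sahlqvist): ∀x ∃y Rxy — i.e. seriality.
F1: fails — world b has no successor.
F2: satisfies the condition.
F3: satisfies the condition.
F4: satisfies the condition.
Valid on: F2, F3, F4.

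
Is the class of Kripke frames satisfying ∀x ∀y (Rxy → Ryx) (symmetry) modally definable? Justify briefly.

The condition is symmetry. A defining modal formula is p → □◇p.
Suppose p→□◇p is valid. Take Rxy and set V(p)={x}. Then p at x, so □◇p at x, so ◇p at y, so some z with Ryz has p; z=x, i.e. Ryx.

Definable; p → □◇p defines it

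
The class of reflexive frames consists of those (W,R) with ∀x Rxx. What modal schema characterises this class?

This is reflexivity; the standard corresponding axiom is T: □s → s.
Suppose □s→s is valid. At any x set V(s)={w : Rxw}. Then □s holds at x, so s holds at x, i.e. Rxx.

□s → s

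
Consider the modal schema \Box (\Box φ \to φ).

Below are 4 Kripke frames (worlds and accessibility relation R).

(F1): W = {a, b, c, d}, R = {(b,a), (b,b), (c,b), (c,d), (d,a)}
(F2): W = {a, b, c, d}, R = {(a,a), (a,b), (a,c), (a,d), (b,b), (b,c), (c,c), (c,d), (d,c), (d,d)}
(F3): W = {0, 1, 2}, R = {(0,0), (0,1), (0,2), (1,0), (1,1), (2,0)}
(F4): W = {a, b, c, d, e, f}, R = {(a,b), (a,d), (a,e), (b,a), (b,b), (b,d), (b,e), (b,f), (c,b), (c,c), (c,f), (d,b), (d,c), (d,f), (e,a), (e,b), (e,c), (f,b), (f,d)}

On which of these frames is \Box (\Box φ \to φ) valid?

(F2)

The schema corresponds to shift-reflexivity: \forall x \forall y (Rxy \to Ryy).
(F1): fails — Rcd but not Rdd.
(F2): satisfies the condition.
(F3): fails — R02 but not R22.
(F4): fails — Rdf but not Rff.
Valid on: (F2).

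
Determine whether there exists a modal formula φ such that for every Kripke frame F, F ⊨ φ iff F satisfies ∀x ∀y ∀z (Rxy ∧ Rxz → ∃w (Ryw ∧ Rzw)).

The condition is convergence. A defining modal formula is ◇□p → □◇p.
Suppose ◇□p→□◇p is valid. Take Rxy, Rxz and set V(p)={w : Ryw}. Then □p at y so ◇□p at x, so □◇p at x, so ◇p at z, giving w with Rzw and Ryw.

Definable; ◇□p → □◇p defines it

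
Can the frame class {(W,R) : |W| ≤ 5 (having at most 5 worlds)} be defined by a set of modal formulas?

Modal frame validity is preserved under disjoint unions.
Any modal formula valid on each of 6 disjoint one-world frames is valid on their disjoint union (validity is preserved under disjoint unions). Each one-world frame has |W|=1≤5, but the union has |W|=6.
So no modal formula (or set of formulas) defines exactly the |W|≤5 frames.

Not modally definable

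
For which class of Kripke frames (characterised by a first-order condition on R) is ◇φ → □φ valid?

Partial functionality

Suppose ◇φ→□φ is valid. Take Rxy, Rxz and set V(φ)={y}. Then ◇φ at x, so □φ at x, so φ at z, i.e. z=y.
Conversely, on a frame with partial functionality the schema holds at every world under every valuation.
So the correspondent is partial functionality.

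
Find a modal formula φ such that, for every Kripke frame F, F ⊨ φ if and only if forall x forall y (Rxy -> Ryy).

The condition is shift-reflexivity. The T□ schema □(□s → s) defines it.
Suppose □(□s→s) is valid. Take Rxy and set V(s)={w : Ryw}. Then at y, □s holds; since □(□s→s) at x, □s→s at y, so s at y, i.e. Ryy.

□(□s → s)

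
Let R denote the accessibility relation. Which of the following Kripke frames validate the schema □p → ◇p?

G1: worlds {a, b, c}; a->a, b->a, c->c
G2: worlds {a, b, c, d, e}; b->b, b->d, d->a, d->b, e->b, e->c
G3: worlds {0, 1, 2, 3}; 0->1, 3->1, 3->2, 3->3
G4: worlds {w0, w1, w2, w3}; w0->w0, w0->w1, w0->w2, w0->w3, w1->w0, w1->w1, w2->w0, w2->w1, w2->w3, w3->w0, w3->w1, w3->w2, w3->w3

G1, G4

This is the axiom for seriality; its first-order frame correspondent is ∀x ∃y Rxy.
G1: holds.
G2: fails — world a has no successor.
G3: fails — world 1 has no successor.
G4: holds.
Valid on: G1, G4.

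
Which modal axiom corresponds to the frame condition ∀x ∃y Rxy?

This is seriality; the standard corresponding axiom is D: □r → ◇r.
Suppose □r→◇r is valid. At any x set V(r)=W. Then □r at x, so ◇r at x, so x has a successor.

□r → ◇r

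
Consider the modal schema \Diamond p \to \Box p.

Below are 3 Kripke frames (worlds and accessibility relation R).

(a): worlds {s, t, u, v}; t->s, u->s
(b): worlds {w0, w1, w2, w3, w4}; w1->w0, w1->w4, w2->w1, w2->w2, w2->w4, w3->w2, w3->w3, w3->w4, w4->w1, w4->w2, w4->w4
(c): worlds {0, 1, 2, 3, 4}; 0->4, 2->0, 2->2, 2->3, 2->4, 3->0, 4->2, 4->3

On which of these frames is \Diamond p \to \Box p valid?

This is the axiom for partial functionality; its first-order frame correspondent is \forall x \forall y \forall z (Rxy \wedge Rxz \to y = z).
(a): ✓.
(b): fails — w1 sees both w0 and w4.
(c): fails — 2 sees both 0 and 2.
Valid on: (a).

(a)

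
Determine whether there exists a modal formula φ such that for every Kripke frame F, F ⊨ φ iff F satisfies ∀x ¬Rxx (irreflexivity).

Any modally definable frame class is closed under surjective bounded morphisms.
The 3-cycle (worlds 0,1,2 with 0→1→2→0) is irreflexive, and the map sending every world to a single reflexive point • is a surjective bounded morphism (forth: every edge maps to (•,•); back: every world has a successor). So any modal formula valid on the 3-cycle is also valid on the reflexive point, which is not irreflexive.
So the class is not modally definable.

Not definable by any modal formula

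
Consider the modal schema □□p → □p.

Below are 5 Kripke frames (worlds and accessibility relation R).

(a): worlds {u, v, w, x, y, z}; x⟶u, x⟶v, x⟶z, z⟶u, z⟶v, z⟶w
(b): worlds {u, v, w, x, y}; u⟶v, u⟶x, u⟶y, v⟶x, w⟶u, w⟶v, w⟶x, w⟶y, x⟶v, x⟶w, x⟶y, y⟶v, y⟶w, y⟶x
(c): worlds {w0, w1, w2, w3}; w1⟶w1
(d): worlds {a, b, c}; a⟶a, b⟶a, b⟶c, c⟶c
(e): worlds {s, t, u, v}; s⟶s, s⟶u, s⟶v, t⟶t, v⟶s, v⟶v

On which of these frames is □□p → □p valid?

(c), (d), (e)

This is the axiom for density; its first-order frame correspondent is ∀x ∀y (Rxy → ∃z (Rxz ∧ Rzy)).
(a): fails — Rzv but no t with Rzt and Rtv.
(b): fails — Rwu but no z with Rwz and Rzu.
(c): satisfies the condition.
(d): satisfies the condition.
(e): satisfies the condition.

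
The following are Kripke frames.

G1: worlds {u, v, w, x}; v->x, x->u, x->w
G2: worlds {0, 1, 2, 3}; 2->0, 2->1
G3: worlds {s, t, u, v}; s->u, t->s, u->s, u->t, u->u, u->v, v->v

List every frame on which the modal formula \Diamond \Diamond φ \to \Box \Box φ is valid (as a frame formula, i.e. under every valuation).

G2

This is the axiom for a generalized confluence (Geach) condition; its first-order frame correspondent is \forall x \forall y \forall z ((x R^2 y \wedge x R^2 z) \to \exists w (y = w \wedge z = w)).
G1: fails — vR²u, vR²w but u ≠ w.
G2: ✓.
G3: fails — sR²s, sR²t but s ≠ t.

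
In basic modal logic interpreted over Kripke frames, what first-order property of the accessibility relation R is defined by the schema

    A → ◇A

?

Reflexivity

This is frame-equivalent to □A → A (substitute ¬A for A and contrapose).
Suppose □A→A is valid. At any x set V(A)={w : Rxw}. Then □A holds at x, so A holds at x, i.e. Rxx.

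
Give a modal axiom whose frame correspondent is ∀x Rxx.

□r → r

The condition is reflexivity. The T schema □r → r defines it.
Suppose □r→r is valid. At any x set V(r)={w : Rxw}. Then □r holds at x, so r holds at x, i.e. Rxx.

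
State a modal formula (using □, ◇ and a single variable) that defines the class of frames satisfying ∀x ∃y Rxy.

The condition is seriality. The D schema □p → ◇p defines it.
Suppose □p→◇p is valid. At any x set V(p)=W. Then □p at x, so ◇p at x, so x has a successor.

□p → ◇p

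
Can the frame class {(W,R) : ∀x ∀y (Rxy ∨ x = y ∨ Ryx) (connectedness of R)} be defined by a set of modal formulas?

Modal frame validity is preserved under disjoint unions.
Take 2 disjoint single-world reflexive frames: each is trivially connected, but their disjoint union has 2 worlds with no edge between distinct components, so it is not connected.
So no modal formula (or set of formulas) defines exactly the connected frames.

Not definable by any modal formula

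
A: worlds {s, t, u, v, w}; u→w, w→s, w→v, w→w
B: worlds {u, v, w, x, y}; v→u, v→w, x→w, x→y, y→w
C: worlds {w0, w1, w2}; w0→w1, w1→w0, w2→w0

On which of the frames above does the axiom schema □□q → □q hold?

A

Frame correspondent (Sahlqvist): ∀x ∀y (Rxy → ∃z (Rxz ∧ Rzy)) — i.e. density.
A: holds.
B: fails — Rvw but no z with Rvz and Rzw.
C: fails — Rw0w1 but no z with Rw0z and Rzw1.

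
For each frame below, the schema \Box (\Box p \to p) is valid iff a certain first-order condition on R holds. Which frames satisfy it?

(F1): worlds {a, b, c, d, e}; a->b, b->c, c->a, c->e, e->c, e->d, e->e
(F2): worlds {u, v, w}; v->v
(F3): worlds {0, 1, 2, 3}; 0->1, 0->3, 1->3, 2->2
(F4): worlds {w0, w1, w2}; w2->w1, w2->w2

The schema corresponds to shift-reflexivity: \forall x \forall y (Rxy \to Ryy).
(F1): fails — Rbc but not Rcc.
(F2): holds.
(F3): fails — R01 but not R11.
(F4): fails — Rw2w1 but not Rw1w1.
Valid on: (F2).

(F2)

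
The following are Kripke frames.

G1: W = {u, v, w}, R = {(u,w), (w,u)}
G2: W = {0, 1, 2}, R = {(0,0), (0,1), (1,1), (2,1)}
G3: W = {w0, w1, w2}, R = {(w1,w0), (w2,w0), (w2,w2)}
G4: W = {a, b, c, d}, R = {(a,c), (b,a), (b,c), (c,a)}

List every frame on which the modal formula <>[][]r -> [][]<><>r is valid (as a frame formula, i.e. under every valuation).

G2

This is the axiom for a generalized confluence (Geach) condition; its first-order frame correspondent is forall x forall y forall z ((xRy & x R^2 z) -> exists w (y R^2 w & z R^2 w)).
G1: fails — uRw, uR²u but no t with wR²t and uR²t.
G2: ✓.
G3: fails — w2Rw0, w2R²w0 but no w with w0R²w and w0R²w.
G4: fails — aRc, aR²a but no w with cR²w and aR²w.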